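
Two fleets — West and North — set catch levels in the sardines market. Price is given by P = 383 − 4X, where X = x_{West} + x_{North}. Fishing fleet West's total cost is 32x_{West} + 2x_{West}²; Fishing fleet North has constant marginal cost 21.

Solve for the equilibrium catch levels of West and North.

17, 36.75

Fishing fleet West's profit: π = x_{West}(383 − 4(x_{West} + x_{North})) − 32x_{West} − 2x_{West}².
∂π/∂x_{West} = 351 − 12x_{West} − 4x_{North} = 0, so x_{West} = 29.25 − (1/3)x_{North}.
For North: ∂π/∂x_{North} = 362 − 8x_{North} − 4x_{West} = 0 ⇒ x_{North} = 45.25 − 0.5x_{West}.
Solving the two reaction functions simultaneously: (1 − (−1/3)(−0.5))x_{West} = 29.25 − (1/3)·45.25, so (5/6)x_{West} = 85/6 and x_{West} = 17.
Then x_{North} = 45.25 − 0.5·17 = 36.75.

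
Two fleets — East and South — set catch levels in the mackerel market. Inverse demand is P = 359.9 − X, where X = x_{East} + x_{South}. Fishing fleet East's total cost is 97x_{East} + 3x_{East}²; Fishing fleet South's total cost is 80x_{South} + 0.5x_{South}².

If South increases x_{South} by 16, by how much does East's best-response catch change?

Fishing fleet East's profit: π = x_{East}(359.9 − (x_{East} + x_{South})) − 97x_{East} − 3x_{East}².
∂π/∂x_{East} = 262.9 − 8x_{East} − x_{South} = 0, so x_{East} = 32.8625 − 0.125x_{South}.
The reaction-function slope is −0.125, so a 16-unit rise in x_{South} moves x_{East} by −0.125 × 16 = −2. East's best response falls — the actions are strategic substitutes.

-2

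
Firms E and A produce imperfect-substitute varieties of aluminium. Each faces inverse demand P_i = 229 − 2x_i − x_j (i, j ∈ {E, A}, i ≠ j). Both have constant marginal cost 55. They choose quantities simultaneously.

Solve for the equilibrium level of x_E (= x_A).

34.8

Firm E's profit: π = x_E(229 − 2x_E − x_A) − 55x_E.
∂π/∂x_E = 174 − 4x_E − x_A = 0 ⇒ x_E = 43.5 − 0.25x_A.
The game is symmetric, so in equilibrium x_A = x_E: the reaction function gives 1.25x_E = 43.5, hence x_E = 34.8.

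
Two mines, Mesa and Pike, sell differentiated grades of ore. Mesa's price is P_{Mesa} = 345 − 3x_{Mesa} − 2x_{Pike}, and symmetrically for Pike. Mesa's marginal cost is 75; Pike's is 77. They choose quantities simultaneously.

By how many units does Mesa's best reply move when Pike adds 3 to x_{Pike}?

-1

Mine Mesa's profit: π = x_{Mesa}(345 − 3x_{Mesa} − 2x_{Pike}) − 75x_{Mesa}.
∂π/∂x_{Mesa} = 270 − 6x_{Mesa} − 2x_{Pike} = 0 ⇒ x_{Mesa} = 45 − (1/3)x_{Pike}.
The reaction-function slope is −1/3, so a 3-unit rise in x_{Pike} moves x_{Mesa} by −1/3 × 3 = −1. Mesa's best response falls — the actions are strategic substitutes.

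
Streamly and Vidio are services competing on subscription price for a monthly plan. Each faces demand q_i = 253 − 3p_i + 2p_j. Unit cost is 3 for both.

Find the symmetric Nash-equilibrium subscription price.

65.5

Streamly's profit: π = (p_{Streamly} − 3)(253 − 3p_{Streamly} + 2p_{Vidio}).
∂π/∂p_{Streamly} = 262 − 6p_{Streamly} + 2p_{Vidio} = 0 ⇒ p_{Streamly} = 131/3 + (1/3)p_{Vidio}.
By symmetry p_{Vidio} = p_{Streamly}; substituting into the reaction function, (2/3)p_{Streamly} = 131/3 and p_{Streamly} = 65.5.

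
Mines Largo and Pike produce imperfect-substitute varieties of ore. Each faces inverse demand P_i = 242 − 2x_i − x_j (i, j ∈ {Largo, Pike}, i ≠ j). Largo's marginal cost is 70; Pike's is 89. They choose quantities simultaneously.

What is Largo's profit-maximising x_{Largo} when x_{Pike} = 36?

Mine Largo's profit: π = x_{Largo}(242 − 2x_{Largo} − x_{Pike}) − 70x_{Largo}.
∂π/∂x_{Largo} = 172 − 4x_{Largo} − x_{Pike} = 0 ⇒ x_{Largo} = 43 − 0.25x_{Pike}.
At x_{Pike} = 36: x_{Largo} = 43 − 0.25·36 = 34.

34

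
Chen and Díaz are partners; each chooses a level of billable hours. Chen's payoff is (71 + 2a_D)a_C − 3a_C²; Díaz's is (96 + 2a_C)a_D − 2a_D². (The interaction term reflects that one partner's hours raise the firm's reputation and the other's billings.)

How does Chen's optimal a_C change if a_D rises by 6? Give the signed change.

Expanding Chen's payoff: 71a_C + 2a_Da_C − 3a_C².
∂π/∂a_C = 71 + 2a_D − 6a_C = 0, so a_C = 71/6 + (1/3)a_D.
The reaction-function slope is 1/3, so a 6-unit rise in a_D moves a_C by 1/3 × 6 = 2. Chen's best response rises — the actions are strategic complements.

2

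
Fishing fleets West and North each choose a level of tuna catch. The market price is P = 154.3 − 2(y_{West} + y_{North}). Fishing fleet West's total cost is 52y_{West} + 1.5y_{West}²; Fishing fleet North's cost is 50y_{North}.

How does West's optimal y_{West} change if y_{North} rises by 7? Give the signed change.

-2

Fishing fleet West's profit: π = y_{West}(154.3 − 2(y_{West} + y_{North})) − 52y_{West} − 1.5y_{West}².
∂π/∂y_{West} = 102.3 − 7y_{West} − 2y_{North} = 0, so y_{West} = 1023/70 − (2/7)y_{North}.
The reaction-function slope is −2/7, so a 7-unit rise in y_{North} moves y_{West} by −2/7 × 7 = −2. West's best response falls — the actions are strategic substitutes.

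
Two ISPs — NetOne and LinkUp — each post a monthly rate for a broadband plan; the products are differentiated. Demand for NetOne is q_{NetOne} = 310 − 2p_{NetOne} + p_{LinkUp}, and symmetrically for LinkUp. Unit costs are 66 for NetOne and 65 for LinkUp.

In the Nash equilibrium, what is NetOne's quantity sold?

162.4

NetOne's profit: π = (p_{NetOne} − 66)(310 − 2p_{NetOne} + p_{LinkUp}).
∂π/∂p_{NetOne} = 442 − 4p_{NetOne} + p_{LinkUp} = 0 ⇒ p_{NetOne} = 110.5 + 0.25p_{LinkUp}.
Similarly p_{LinkUp} = 110 + 0.25p_{NetOne}.
Solving the two reaction functions simultaneously: (1 − (0.25)(0.25))p_{NetOne} = 110.5 + 0.25·110, so 0.9375p_{NetOne} = 138 and p_{NetOne} = 147.2.
Then p_{LinkUp} = 110 + 0.25·147.2 = 146.8.
q_{NetOne} = 310 − 2·147.2 + 146.8 = 162.4.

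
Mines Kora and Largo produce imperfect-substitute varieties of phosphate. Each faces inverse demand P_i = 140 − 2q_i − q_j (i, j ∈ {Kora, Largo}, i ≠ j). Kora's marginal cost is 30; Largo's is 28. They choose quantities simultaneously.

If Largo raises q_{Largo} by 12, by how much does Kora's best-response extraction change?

Mine Kora's profit: π = q_{Kora}(140 − 2q_{Kora} − q_{Largo}) − 30q_{Kora}.
∂π/∂q_{Kora} = 110 − 4q_{Kora} − q_{Largo} = 0 ⇒ q_{Kora} = 27.5 − 0.25q_{Largo}.
The reaction-function slope is −0.25, so a 12-unit rise in q_{Largo} moves q_{Kora} by −0.25 × 12 = −3. Kora's best response falls — the actions are strategic substitutes.

-3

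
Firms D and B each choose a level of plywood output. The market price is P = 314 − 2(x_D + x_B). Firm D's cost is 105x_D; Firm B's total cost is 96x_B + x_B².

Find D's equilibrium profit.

3345.62

Firm D's profit: π = x_D(314 − 2(x_D + x_B)) − 105x_D.
∂π/∂x_D = 209 − 4x_D − 2x_B = 0, so x_D = 52.25 − 0.5x_B.
For B: ∂π/∂x_B = 218 − 6x_B − 2x_D = 0 ⇒ x_B = 109/3 − (1/3)x_D.
Substituting the second reaction function into the first: x_D = 52.25 − 0.5(109/3 − (1/3)x_D), which gives (5/6)x_D = 409/12 ⇒ x_D = 40.9.
Then x_B = 109/3 − (1/3)·40.9 = 22.7.
Price P = 314 − 2·63.6 = 186.8.
D's profit: (186.8 − 105)·40.9 = 3345.62.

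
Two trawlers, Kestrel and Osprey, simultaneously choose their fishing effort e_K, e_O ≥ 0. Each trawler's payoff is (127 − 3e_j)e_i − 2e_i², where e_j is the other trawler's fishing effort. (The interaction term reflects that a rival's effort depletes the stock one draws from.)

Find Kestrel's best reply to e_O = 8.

25.75

Kestrel's payoff is (127 − 3e_O)e_K − 2e_K².
∂π/∂e_K = 127 − 3e_O − 4e_K = 0, so e_K = 31.75 − 0.75e_O.
At e_O = 8: e_K = 31.75 − 0.75·8 = 25.75.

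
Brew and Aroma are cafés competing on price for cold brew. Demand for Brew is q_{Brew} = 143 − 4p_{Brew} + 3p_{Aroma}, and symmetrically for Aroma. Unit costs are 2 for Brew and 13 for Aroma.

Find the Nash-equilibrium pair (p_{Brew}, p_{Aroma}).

Brew's profit: π = (p_{Brew} − 2)(143 − 4p_{Brew} + 3p_{Aroma}).
∂π/∂p_{Brew} = 151 − 8p_{Brew} + 3p_{Aroma} = 0 ⇒ p_{Brew} = 18.875 + 0.375p_{Aroma}.
Similarly p_{Aroma} = 24.375 + 0.375p_{Brew}.
Plugging p_{Aroma} into Brew's best response: p_{Brew} = 18.875 + 0.375(24.375 + 0.375p_{Brew}) ⇒ (55/64)p_{Brew} = 1793/64, so p_{Brew} = 32.6.
Then p_{Aroma} = 24.375 + 0.375·32.6 = 36.6.

32.6, 36.6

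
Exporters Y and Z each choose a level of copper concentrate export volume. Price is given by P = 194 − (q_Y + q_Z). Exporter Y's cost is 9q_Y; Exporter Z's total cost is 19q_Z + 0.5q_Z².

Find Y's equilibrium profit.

Exporter Y's profit: π = q_Y(194 − (q_Y + q_Z)) − 9q_Y.
∂π/∂q_Y = 185 − 2q_Y − q_Z = 0, so q_Y = 92.5 − 0.5q_Z.
For Z: ∂π/∂q_Z = 175 − 3q_Z − q_Y = 0 ⇒ q_Z = 175/3 − (1/3)q_Y.
Solving the two reaction functions simultaneously: (1 − (−0.5)(−1/3))q_Y = 92.5 − 0.5·(175/3), so (5/6)q_Y = 190/3 and q_Y = 76.
Then q_Z = 175/3 − (1/3)·76 = 33.
Price P = 194 − 109 = 85.
Y's profit: (85 − 9)·76 = 5776.

5776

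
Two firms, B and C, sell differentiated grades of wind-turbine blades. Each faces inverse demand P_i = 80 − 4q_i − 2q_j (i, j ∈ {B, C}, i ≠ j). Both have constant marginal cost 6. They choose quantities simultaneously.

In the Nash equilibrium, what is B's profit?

Firm B's profit: π = q_B(80 − 4q_B − 2q_C) − 6q_B.
∂π/∂q_B = 74 − 8q_B − 2q_C = 0 ⇒ q_B = 9.25 − 0.25q_C.
By symmetry q_C = q_B; substituting into the reaction function, 1.25q_B = 9.25 and q_B = 7.4.
P_B = 80 − 4·7.4 − 2·7.4 = 35.6.
Profit = (35.6 − 6)·7.4 = 219.04.

219.04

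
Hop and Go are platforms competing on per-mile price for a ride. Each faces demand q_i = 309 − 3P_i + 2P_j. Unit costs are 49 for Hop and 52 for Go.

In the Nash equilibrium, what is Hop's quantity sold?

196.6875

Hop's profit: π = (P_{Hop} − 49)(309 − 3P_{Hop} + 2P_{Go}).
∂π/∂P_{Hop} = 456 − 6P_{Hop} + 2P_{Go} = 0 ⇒ P_{Hop} = 76 + (1/3)P_{Go}.
Similarly P_{Go} = 77.5 + (1/3)P_{Hop}.
Plugging P_{Go} into Hop's best response: P_{Hop} = 76 + (1/3)(77.5 + (1/3)P_{Hop}) ⇒ (8/9)P_{Hop} = 611/6, so P_{Hop} = 114.5625.
Then P_{Go} = 77.5 + (1/3)·114.5625 = 115.6875.
q_{Hop} = 309 − 3·114.5625 + 2·115.6875 = 196.6875.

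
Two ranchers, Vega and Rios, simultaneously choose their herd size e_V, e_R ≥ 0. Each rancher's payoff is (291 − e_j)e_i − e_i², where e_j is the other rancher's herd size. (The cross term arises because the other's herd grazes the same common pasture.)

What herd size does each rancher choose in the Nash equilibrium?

Vega's payoff is (291 − e_R)e_V − e_V².
∂π/∂e_V = 291 − e_R − 2e_V = 0, so e_V = 145.5 − 0.5e_R.
The game is symmetric, so in equilibrium e_R = e_V: the reaction function gives 1.5e_V = 145.5, hence e_V = 97.

97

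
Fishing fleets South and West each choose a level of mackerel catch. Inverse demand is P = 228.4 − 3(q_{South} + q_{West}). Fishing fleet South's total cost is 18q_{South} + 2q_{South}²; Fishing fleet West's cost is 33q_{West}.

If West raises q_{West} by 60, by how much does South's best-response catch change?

-18

Fishing fleet South's profit: π = q_{South}(228.4 − 3(q_{South} + q_{West})) − 18q_{South} − 2q_{South}².
∂π/∂q_{South} = 210.4 − 10q_{South} − 3q_{West} = 0, so q_{South} = 21.04 − 0.3q_{West}.
The reaction-function slope is −0.3, so a 60-unit rise in q_{West} moves q_{South} by −0.3 × 60 = −18. South's best response falls — the actions are strategic substitutes.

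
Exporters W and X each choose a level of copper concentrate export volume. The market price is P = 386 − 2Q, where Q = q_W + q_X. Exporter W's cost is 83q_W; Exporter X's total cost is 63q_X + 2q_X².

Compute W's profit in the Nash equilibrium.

Exporter W's profit: π = q_W(386 − 2(q_W + q_X)) − 83q_W.
∂π/∂q_W = 303 − 4q_W − 2q_X = 0, so q_W = 75.75 − 0.5q_X.
For X: ∂π/∂q_X = 323 − 8q_X − 2q_W = 0 ⇒ q_X = 40.375 − 0.25q_W.
Plugging q_X into W's best response: q_W = 75.75 − 0.5(40.375 − 0.25q_W) ⇒ 0.875q_W = 55.5625, so q_W = 63.5.
Then q_X = 40.375 − 0.25·63.5 = 24.5.
Price P = 386 − 2·88 = 210.
W's profit: (210 − 83)·63.5 = 8064.5.

8064.5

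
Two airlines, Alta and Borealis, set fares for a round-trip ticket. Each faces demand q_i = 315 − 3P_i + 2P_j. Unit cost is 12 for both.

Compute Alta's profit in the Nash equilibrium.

Alta's profit: π = (P_{Alta} − 12)(315 − 3P_{Alta} + 2P_{Borealis}).
∂π/∂P_{Alta} = 351 − 6P_{Alta} + 2P_{Borealis} = 0 ⇒ P_{Alta} = 58.5 + (1/3)P_{Borealis}.
Setting P_{Alta} = P_{Borealis} in the reaction function: P_{Alta} = 58.5 + (1/3)P_{Alta}, so P_{Alta} = 58.5 / (2/3) = 87.75.
q_{Alta} = 315 − 3·87.75 + 2·87.75 = 227.25.
Profit = (87.75 − 12)·227.25 = 17214.1875.

17214.1875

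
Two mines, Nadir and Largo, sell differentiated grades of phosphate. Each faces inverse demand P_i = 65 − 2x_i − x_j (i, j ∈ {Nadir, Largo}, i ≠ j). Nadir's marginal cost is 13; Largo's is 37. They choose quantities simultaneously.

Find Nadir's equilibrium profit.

288

Mine Nadir's profit: π = x_{Nadir}(65 − 2x_{Nadir} − x_{Largo}) − 13x_{Nadir}.
∂π/∂x_{Nadir} = 52 − 4x_{Nadir} − x_{Largo} = 0 ⇒ x_{Nadir} = 13 − 0.25x_{Largo}.
Similarly x_{Largo} = 7 − 0.25x_{Nadir}.
Solving the two reaction functions simultaneously: (1 − (−0.25)(−0.25))x_{Nadir} = 13 − 0.25·7, so 0.9375x_{Nadir} = 11.25 and x_{Nadir} = 12.
Then x_{Largo} = 7 − 0.25·12 = 4.
P_{Nadir} = 65 − 2·12 − 4 = 37.
Profit = (37 − 13)·12 = 288.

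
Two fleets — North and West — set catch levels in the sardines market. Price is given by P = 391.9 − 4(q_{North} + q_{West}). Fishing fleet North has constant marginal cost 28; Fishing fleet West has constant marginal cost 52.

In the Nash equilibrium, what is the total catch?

58.65

Fishing fleet North's profit: π = q_{North}(391.9 − 4(q_{North} + q_{West})) − 28q_{North}.
∂π/∂q_{North} = 363.9 − 8q_{North} − 4q_{West} = 0, so q_{North} = 45.4875 − 0.5q_{West}.
By the same steps for West: q_{West} = 42.4875 − 0.5q_{North}.
Substituting the second reaction function into the first: q_{North} = 45.4875 − 0.5(42.4875 − 0.5q_{North}), which gives 0.75q_{North} = 3879/160 ⇒ q_{North} = 32.325.
Then q_{West} = 42.4875 − 0.5·32.325 = 26.325.
Total catch: 32.325 + 26.325 = 58.65.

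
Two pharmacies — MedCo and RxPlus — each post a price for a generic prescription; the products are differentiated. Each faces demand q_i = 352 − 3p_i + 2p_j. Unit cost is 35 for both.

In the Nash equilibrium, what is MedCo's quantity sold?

MedCo's profit: π = (p_{MedCo} − 35)(352 − 3p_{MedCo} + 2p_{RxPlus}).
∂π/∂p_{MedCo} = 457 − 6p_{MedCo} + 2p_{RxPlus} = 0 ⇒ p_{MedCo} = 457/6 + (1/3)p_{RxPlus}.
By symmetry p_{RxPlus} = p_{MedCo}; substituting into the reaction function, (2/3)p_{MedCo} = 457/6 and p_{MedCo} = 114.25.
q_{MedCo} = 352 − 3·114.25 + 2·114.25 = 237.75.

237.75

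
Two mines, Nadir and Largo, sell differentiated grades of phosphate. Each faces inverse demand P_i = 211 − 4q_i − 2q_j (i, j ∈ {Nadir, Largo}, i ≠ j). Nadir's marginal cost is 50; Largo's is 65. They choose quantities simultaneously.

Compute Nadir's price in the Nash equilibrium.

116.4

Mine Nadir's profit: π = q_{Nadir}(211 − 4q_{Nadir} − 2q_{Largo}) − 50q_{Nadir}.
∂π/∂q_{Nadir} = 161 − 8q_{Nadir} − 2q_{Largo} = 0 ⇒ q_{Nadir} = 20.125 − 0.25q_{Largo}.
Similarly q_{Largo} = 18.25 − 0.25q_{Nadir}.
Solving the two reaction functions simultaneously: (1 − (−0.25)(−0.25))q_{Nadir} = 20.125 − 0.25·18.25, so 0.9375q_{Nadir} = 15.5625 and q_{Nadir} = 16.6.
Then q_{Largo} = 18.25 − 0.25·16.6 = 14.1.
P_{Nadir} = 211 − 4·16.6 − 2·14.1 = 116.4.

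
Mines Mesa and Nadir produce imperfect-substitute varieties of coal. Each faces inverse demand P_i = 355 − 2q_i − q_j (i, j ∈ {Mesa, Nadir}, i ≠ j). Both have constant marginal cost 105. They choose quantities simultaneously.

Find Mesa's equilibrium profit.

Mine Mesa's profit: π = q_{Mesa}(355 − 2q_{Mesa} − q_{Nadir}) − 105q_{Mesa}.
∂π/∂q_{Mesa} = 250 − 4q_{Mesa} − q_{Nadir} = 0 ⇒ q_{Mesa} = 62.5 − 0.25q_{Nadir}.
By symmetry q_{Nadir} = q_{Mesa}; substituting into the reaction function, 1.25q_{Mesa} = 62.5 and q_{Mesa} = 50.
P_{Mesa} = 355 − 2·50 − 50 = 205.
Profit = (205 − 105)·50 = 5000.

5000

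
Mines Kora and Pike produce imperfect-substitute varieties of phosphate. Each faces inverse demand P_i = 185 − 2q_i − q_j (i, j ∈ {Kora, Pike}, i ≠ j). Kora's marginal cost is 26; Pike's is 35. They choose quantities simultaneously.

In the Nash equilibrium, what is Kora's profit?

2099.52

Mine Kora's profit: π = q_{Kora}(185 − 2q_{Kora} − q_{Pike}) − 26q_{Kora}.
∂π/∂q_{Kora} = 159 − 4q_{Kora} − q_{Pike} = 0 ⇒ q_{Kora} = 39.75 − 0.25q_{Pike}.
Similarly q_{Pike} = 37.5 − 0.25q_{Kora}.
Plugging q_{Pike} into Kora's best response: q_{Kora} = 39.75 − 0.25(37.5 − 0.25q_{Kora}) ⇒ 0.9375q_{Kora} = 30.375, so q_{Kora} = 32.4.
Then q_{Pike} = 37.5 − 0.25·32.4 = 29.4.
P_{Kora} = 185 − 2·32.4 − 29.4 = 90.8.
Profit = (90.8 − 26)·32.4 = 2099.52.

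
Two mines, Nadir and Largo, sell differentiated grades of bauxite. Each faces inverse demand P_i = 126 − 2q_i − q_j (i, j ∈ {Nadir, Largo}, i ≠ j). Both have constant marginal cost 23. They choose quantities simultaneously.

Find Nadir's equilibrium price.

Mine Nadir's profit: π = q_{Nadir}(126 − 2q_{Nadir} − q_{Largo}) − 23q_{Nadir}.
∂π/∂q_{Nadir} = 103 − 4q_{Nadir} − q_{Largo} = 0 ⇒ q_{Nadir} = 25.75 − 0.25q_{Largo}.
Setting q_{Nadir} = q_{Largo} in the reaction function: q_{Nadir} = 25.75 − 0.25q_{Nadir}, so q_{Nadir} = 25.75 / 1.25 = 20.6.
P_{Nadir} = 126 − 2·20.6 − 20.6 = 64.2.

64.2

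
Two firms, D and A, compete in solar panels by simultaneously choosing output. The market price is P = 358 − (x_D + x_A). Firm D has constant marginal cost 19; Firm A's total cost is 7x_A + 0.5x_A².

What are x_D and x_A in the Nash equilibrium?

Firm D's profit: π = x_D(358 − (x_D + x_A)) − 19x_D.
∂π/∂x_D = 339 − 2x_D − x_A = 0, so x_D = 169.5 − 0.5x_A.
For A: ∂π/∂x_A = 351 − 3x_A − x_D = 0 ⇒ x_A = 117 − (1/3)x_D.
Plugging x_A into D's best response: x_D = 169.5 − 0.5(117 − (1/3)x_D) ⇒ (5/6)x_D = 111, so x_D = 133.2.
Then x_A = 117 − (1/3)·133.2 = 72.6.

133.2, 72.6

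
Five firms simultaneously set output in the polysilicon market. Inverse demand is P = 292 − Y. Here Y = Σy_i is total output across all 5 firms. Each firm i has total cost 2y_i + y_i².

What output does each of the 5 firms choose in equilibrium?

36.25

A representative firm's profit is π_i = y_i(292 − Y) − 2y_i − y_i², with Y = y_i + Σ_{j≠i} y_j.
First-order condition: 290 − 4y_i − Σ_{j≠i} y_j = 0.
Imposing symmetry (y_j = y for all j) turns Σ_{j≠i} y_j into 4y, so 290 = 8y and y = 36.25.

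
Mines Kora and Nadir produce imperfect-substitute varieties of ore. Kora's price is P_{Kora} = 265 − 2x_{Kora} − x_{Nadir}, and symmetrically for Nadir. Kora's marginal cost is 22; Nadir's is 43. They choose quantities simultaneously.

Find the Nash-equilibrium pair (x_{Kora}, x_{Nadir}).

50, 43

Mine Kora's profit: π = x_{Kora}(265 − 2x_{Kora} − x_{Nadir}) − 22x_{Kora}.
∂π/∂x_{Kora} = 243 − 4x_{Kora} − x_{Nadir} = 0 ⇒ x_{Kora} = 60.75 − 0.25x_{Nadir}.
Similarly x_{Nadir} = 55.5 − 0.25x_{Kora}.
Solving the two reaction functions simultaneously: (1 − (−0.25)(−0.25))x_{Kora} = 60.75 − 0.25·55.5, so 0.9375x_{Kora} = 46.875 and x_{Kora} = 50.
Then x_{Nadir} = 55.5 − 0.25·50 = 43.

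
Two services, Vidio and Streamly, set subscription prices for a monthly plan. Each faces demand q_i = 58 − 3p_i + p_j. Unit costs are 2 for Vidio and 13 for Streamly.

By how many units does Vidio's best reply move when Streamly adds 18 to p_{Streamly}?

Vidio's profit: π = (p_{Vidio} − 2)(58 − 3p_{Vidio} + p_{Streamly}).
∂π/∂p_{Vidio} = 64 − 6p_{Vidio} + p_{Streamly} = 0 ⇒ p_{Vidio} = 32/3 + (1/6)p_{Streamly}.
The reaction-function slope is 1/6, so an 18-unit rise in p_{Streamly} moves p_{Vidio} by 1/6 × 18 = 3. Vidio's best response rises — the actions are strategic complements.

3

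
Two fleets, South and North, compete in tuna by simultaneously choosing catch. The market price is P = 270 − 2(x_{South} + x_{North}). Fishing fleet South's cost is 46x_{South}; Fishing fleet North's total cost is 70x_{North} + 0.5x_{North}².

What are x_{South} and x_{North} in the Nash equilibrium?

Fishing fleet South's profit: π = x_{South}(270 − 2(x_{South} + x_{North})) − 46x_{South}.
∂π/∂x_{South} = 224 − 4x_{South} − 2x_{North} = 0, so x_{South} = 56 − 0.5x_{North}.
For North: ∂π/∂x_{North} = 200 − 5x_{North} − 2x_{South} = 0 ⇒ x_{North} = 40 − 0.4x_{South}.
Solving the two reaction functions simultaneously: (1 − (−0.5)(−0.4))x_{South} = 56 − 0.5·40, so 0.8x_{South} = 36 and x_{South} = 45.
Then x_{North} = 40 − 0.4·45 = 22.

45, 22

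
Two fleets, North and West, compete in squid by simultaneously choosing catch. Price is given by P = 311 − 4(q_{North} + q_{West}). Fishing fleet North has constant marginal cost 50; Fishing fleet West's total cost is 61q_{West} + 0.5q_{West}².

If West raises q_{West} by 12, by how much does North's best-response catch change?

Fishing fleet North's profit: π = q_{North}(311 − 4(q_{North} + q_{West})) − 50q_{North}.
∂π/∂q_{North} = 261 − 8q_{North} − 4q_{West} = 0, so q_{North} = 32.625 − 0.5q_{West}.
The reaction-function slope is −0.5, so a 12-unit rise in q_{West} moves q_{North} by −0.5 × 12 = −6. North's best response falls — the actions are strategic substitutes.

-6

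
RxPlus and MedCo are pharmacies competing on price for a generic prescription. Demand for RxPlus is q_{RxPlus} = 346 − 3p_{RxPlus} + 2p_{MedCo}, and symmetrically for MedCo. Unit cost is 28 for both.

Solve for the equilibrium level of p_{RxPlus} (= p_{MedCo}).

RxPlus's profit: π = (p_{RxPlus} − 28)(346 − 3p_{RxPlus} + 2p_{MedCo}).
∂π/∂p_{RxPlus} = 430 − 6p_{RxPlus} + 2p_{MedCo} = 0 ⇒ p_{RxPlus} = 215/3 + (1/3)p_{MedCo}.
The game is symmetric, so in equilibrium p_{MedCo} = p_{RxPlus}: the reaction function gives (2/3)p_{RxPlus} = 215/3, hence p_{RxPlus} = 107.5.

107.5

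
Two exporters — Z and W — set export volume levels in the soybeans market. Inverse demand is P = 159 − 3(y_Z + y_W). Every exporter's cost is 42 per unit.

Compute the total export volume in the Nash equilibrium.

Exporter Z's profit: π = y_Z(159 − 3(y_Z + y_W)) − 42y_Z.
∂π/∂y_Z = 117 − 6y_Z − 3y_W = 0, so y_Z = 19.5 − 0.5y_W.
By symmetry y_W = y_Z; substituting into the reaction function, 1.5y_Z = 19.5 and y_Z = 13.
Total export volume: 13 + 13 = 26.

26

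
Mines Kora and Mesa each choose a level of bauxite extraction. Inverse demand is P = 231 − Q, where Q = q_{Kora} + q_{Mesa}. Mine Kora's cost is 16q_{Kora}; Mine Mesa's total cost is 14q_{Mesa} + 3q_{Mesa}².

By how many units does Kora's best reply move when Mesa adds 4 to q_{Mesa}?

-2

Mine Kora's profit: π = q_{Kora}(231 − (q_{Kora} + q_{Mesa})) − 16q_{Kora}.
∂π/∂q_{Kora} = 215 − 2q_{Kora} − q_{Mesa} = 0, so q_{Kora} = 107.5 − 0.5q_{Mesa}.
The reaction-function slope is −0.5, so a 4-unit rise in q_{Mesa} moves q_{Kora} by −0.5 × 4 = −2. Kora's best response falls — the actions are strategic substitutes.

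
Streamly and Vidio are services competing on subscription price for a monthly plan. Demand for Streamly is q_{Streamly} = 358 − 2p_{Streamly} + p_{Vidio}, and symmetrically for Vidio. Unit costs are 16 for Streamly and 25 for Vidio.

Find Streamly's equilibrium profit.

Streamly's profit: π = (p_{Streamly} − 16)(358 − 2p_{Streamly} + p_{Vidio}).
∂π/∂p_{Streamly} = 390 − 4p_{Streamly} + p_{Vidio} = 0 ⇒ p_{Streamly} = 97.5 + 0.25p_{Vidio}.
Similarly p_{Vidio} = 102 + 0.25p_{Streamly}.
Plugging p_{Vidio} into Streamly's best response: p_{Streamly} = 97.5 + 0.25(102 + 0.25p_{Streamly}) ⇒ 0.9375p_{Streamly} = 123, so p_{Streamly} = 131.2.
Then p_{Vidio} = 102 + 0.25·131.2 = 134.8.
q_{Streamly} = 358 − 2·131.2 + 134.8 = 230.4.
Profit = (131.2 − 16)·230.4 = 26542.08.

26542.08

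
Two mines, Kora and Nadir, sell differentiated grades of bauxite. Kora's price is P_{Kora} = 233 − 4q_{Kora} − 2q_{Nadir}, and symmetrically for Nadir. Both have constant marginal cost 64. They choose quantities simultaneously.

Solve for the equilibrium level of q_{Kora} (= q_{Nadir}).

Mine Kora's profit: π = q_{Kora}(233 − 4q_{Kora} − 2q_{Nadir}) − 64q_{Kora}.
∂π/∂q_{Kora} = 169 − 8q_{Kora} − 2q_{Nadir} = 0 ⇒ q_{Kora} = 21.125 − 0.25q_{Nadir}.
The game is symmetric, so in equilibrium q_{Nadir} = q_{Kora}: the reaction function gives 1.25q_{Kora} = 21.125, hence q_{Kora} = 16.9.

16.9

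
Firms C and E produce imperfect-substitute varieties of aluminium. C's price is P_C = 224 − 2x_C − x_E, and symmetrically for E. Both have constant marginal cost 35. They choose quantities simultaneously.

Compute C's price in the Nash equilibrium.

Firm C's profit: π = x_C(224 − 2x_C − x_E) − 35x_C.
∂π/∂x_C = 189 − 4x_C − x_E = 0 ⇒ x_C = 47.25 − 0.25x_E.
The game is symmetric, so in equilibrium x_E = x_C: the reaction function gives 1.25x_C = 47.25, hence x_C = 37.8.
P_C = 224 − 2·37.8 − 37.8 = 110.6.

110.6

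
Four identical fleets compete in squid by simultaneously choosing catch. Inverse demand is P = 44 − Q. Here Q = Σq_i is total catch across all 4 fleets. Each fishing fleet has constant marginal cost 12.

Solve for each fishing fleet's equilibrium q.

A representative fishing fleet's profit is π_i = q_i(44 − Q) − 12q_i, with Q = q_i + Σ_{j≠i} q_j.
First-order condition: 32 − 2q_i − Σ_{j≠i} q_j = 0.
In a symmetric equilibrium every fishing fleet chooses the same q, so Σ_{j≠i} q_j = 3q. The condition becomes 32 − 5q = 0, giving q = 32/5 = 6.4.

6.4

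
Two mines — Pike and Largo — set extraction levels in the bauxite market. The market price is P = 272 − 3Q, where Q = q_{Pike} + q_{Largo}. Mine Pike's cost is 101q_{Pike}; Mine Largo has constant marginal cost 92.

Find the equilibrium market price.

155

Mine Pike's profit: π = q_{Pike}(272 − 3(q_{Pike} + q_{Largo})) − 101q_{Pike}.
∂π/∂q_{Pike} = 171 − 6q_{Pike} − 3q_{Largo} = 0, so q_{Pike} = 28.5 − 0.5q_{Largo}.
By the same steps for Largo: q_{Largo} = 30 − 0.5q_{Pike}.
Substituting the second reaction function into the first: q_{Pike} = 28.5 − 0.5(30 − 0.5q_{Pike}), which gives 0.75q_{Pike} = 13.5 ⇒ q_{Pike} = 18.
Then q_{Largo} = 30 − 0.5·18 = 21.
Equilibrium price: P = 272 − 3·39 = 155.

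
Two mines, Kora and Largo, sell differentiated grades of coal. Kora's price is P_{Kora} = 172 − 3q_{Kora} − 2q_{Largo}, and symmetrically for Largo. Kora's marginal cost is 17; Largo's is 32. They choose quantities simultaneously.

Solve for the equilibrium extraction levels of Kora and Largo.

Mine Kora's profit: π = q_{Kora}(172 − 3q_{Kora} − 2q_{Largo}) − 17q_{Kora}.
∂π/∂q_{Kora} = 155 − 6q_{Kora} − 2q_{Largo} = 0 ⇒ q_{Kora} = 155/6 − (1/3)q_{Largo}.
Similarly q_{Largo} = 70/3 − (1/3)q_{Kora}.
Plugging q_{Largo} into Kora's best response: q_{Kora} = 155/6 − (1/3)(70/3 − (1/3)q_{Kora}) ⇒ (8/9)q_{Kora} = 325/18, so q_{Kora} = 20.3125.
Then q_{Largo} = 70/3 − (1/3)·20.3125 = 16.5625.

20.3125, 16.5625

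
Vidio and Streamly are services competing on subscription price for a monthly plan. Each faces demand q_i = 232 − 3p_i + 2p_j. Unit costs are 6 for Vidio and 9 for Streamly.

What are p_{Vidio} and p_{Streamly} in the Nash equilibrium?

Vidio's profit: π = (p_{Vidio} − 6)(232 − 3p_{Vidio} + 2p_{Streamly}).
∂π/∂p_{Vidio} = 250 − 6p_{Vidio} + 2p_{Streamly} = 0 ⇒ p_{Vidio} = 125/3 + (1/3)p_{Streamly}.
Similarly p_{Streamly} = 259/6 + (1/3)p_{Vidio}.
Substituting the second reaction function into the first: p_{Vidio} = 125/3 + (1/3)(259/6 + (1/3)p_{Vidio}), which gives (8/9)p_{Vidio} = 1009/18 ⇒ p_{Vidio} = 63.0625.
Then p_{Streamly} = 259/6 + (1/3)·63.0625 = 64.1875.

63.0625, 64.1875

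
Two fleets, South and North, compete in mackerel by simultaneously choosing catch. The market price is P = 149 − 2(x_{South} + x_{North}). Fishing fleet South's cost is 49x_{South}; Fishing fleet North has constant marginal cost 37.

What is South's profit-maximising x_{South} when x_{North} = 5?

22.5

Fishing fleet South's profit: π = x_{South}(149 − 2(x_{South} + x_{North})) − 49x_{South}.
∂π/∂x_{South} = 100 − 4x_{South} − 2x_{North} = 0, so x_{South} = 25 − 0.5x_{North}.
At x_{North} = 5: x_{South} = 25 − 0.5·5 = 22.5.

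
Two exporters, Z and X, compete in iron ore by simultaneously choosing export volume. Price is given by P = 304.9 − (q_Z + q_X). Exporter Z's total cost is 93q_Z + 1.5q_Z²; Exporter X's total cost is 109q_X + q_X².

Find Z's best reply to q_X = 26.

37.18

Exporter Z's profit: π = q_Z(304.9 − (q_Z + q_X)) − 93q_Z − 1.5q_Z².
∂π/∂q_Z = 211.9 − 5q_Z − q_X = 0, so q_Z = 42.38 − 0.2q_X.
At q_X = 26: q_Z = 42.38 − 0.2·26 = 37.18.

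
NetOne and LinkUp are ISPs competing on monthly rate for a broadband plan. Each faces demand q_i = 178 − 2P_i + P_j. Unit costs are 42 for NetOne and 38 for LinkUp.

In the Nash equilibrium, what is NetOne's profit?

NetOne's profit: π = (P_{NetOne} − 42)(178 − 2P_{NetOne} + P_{LinkUp}).
∂π/∂P_{NetOne} = 262 − 4P_{NetOne} + P_{LinkUp} = 0 ⇒ P_{NetOne} = 65.5 + 0.25P_{LinkUp}.
Similarly P_{LinkUp} = 63.5 + 0.25P_{NetOne}.
Substituting the second reaction function into the first: P_{NetOne} = 65.5 + 0.25(63.5 + 0.25P_{NetOne}), which gives 0.9375P_{NetOne} = 81.375 ⇒ P_{NetOne} = 86.8.
Then P_{LinkUp} = 63.5 + 0.25·86.8 = 85.2.
q_{NetOne} = 178 − 2·86.8 + 85.2 = 89.6.
Profit = (86.8 − 42)·89.6 = 4014.08.

4014.08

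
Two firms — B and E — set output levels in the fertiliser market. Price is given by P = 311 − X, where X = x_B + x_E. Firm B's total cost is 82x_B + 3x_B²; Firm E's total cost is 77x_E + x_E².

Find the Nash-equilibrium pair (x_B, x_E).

22, 53

Firm B's profit: π = x_B(311 − (x_B + x_E)) − 82x_B − 3x_B².
∂π/∂x_B = 229 − 8x_B − x_E = 0, so x_B = 28.625 − 0.125x_E.
For E: ∂π/∂x_E = 234 − 4x_E − x_B = 0 ⇒ x_E = 58.5 − 0.25x_B.
Substituting the second reaction function into the first: x_B = 28.625 − 0.125(58.5 − 0.25x_B), which gives (31/32)x_B = 21.3125 ⇒ x_B = 22.
Then x_E = 58.5 − 0.25·22 = 53.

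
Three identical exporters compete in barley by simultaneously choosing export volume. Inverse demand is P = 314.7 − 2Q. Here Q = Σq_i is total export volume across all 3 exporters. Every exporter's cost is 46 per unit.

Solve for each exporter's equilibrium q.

33.5875

A representative exporter's profit is π_i = q_i(314.7 − 2Q) − 46q_i, with Q = q_i + Σ_{j≠i} q_j.
First-order condition: 268.7 − 4q_i − 2Σ_{j≠i} q_j = 0.
In a symmetric equilibrium every exporter chooses the same q, so Σ_{j≠i} q_j = 2q. The condition becomes 268.7 − 8q = 0, giving q = 268.7/8 = 33.5875.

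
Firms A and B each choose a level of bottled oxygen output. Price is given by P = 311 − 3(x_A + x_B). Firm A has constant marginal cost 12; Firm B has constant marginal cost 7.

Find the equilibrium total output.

Firm A's profit: π = x_A(311 − 3(x_A + x_B)) − 12x_A.
∂π/∂x_A = 299 − 6x_A − 3x_B = 0, so x_A = 299/6 − 0.5x_B.
By the same steps for B: x_B = 152/3 − 0.5x_A.
Substituting the second reaction function into the first: x_A = 299/6 − 0.5(152/3 − 0.5x_A), which gives 0.75x_A = 24.5 ⇒ x_A = 98/3.
Then x_B = 152/3 − 0.5·(98/3) = 103/3.
Total output: 98/3 + 103/3 = 67.

67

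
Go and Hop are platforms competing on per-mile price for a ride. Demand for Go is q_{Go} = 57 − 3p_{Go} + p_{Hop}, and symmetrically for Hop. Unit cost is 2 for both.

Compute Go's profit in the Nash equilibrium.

Go's profit: π = (p_{Go} − 2)(57 − 3p_{Go} + p_{Hop}).
∂π/∂p_{Go} = 63 − 6p_{Go} + p_{Hop} = 0 ⇒ p_{Go} = 10.5 + (1/6)p_{Hop}.
By symmetry p_{Hop} = p_{Go}; substituting into the reaction function, (5/6)p_{Go} = 10.5 and p_{Go} = 12.6.
q_{Go} = 57 − 3·12.6 + 12.6 = 31.8.
Profit = (12.6 − 2)·31.8 = 337.08.

337.08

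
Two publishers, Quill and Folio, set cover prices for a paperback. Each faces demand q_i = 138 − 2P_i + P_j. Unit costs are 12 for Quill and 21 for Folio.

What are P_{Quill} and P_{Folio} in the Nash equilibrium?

Quill's profit: π = (P_{Quill} − 12)(138 − 2P_{Quill} + P_{Folio}).
∂π/∂P_{Quill} = 162 − 4P_{Quill} + P_{Folio} = 0 ⇒ P_{Quill} = 40.5 + 0.25P_{Folio}.
Similarly P_{Folio} = 45 + 0.25P_{Quill}.
Substituting the second reaction function into the first: P_{Quill} = 40.5 + 0.25(45 + 0.25P_{Quill}), which gives 0.9375P_{Quill} = 51.75 ⇒ P_{Quill} = 55.2.
Then P_{Folio} = 45 + 0.25·55.2 = 58.8.

55.2, 58.8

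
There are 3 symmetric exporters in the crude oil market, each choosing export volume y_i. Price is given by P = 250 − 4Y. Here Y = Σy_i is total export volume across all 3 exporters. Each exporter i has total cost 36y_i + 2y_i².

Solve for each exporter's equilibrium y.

A representative exporter's profit is π_i = y_i(250 − 4Y) − 36y_i − 2y_i², with Y = y_i + Σ_{j≠i} y_j.
First-order condition: 214 − 12y_i − 4Σ_{j≠i} y_j = 0.
Imposing symmetry (y_j = y for all j) turns Σ_{j≠i} y_j into 2y, so 214 = 20y and y = 10.7.

10.7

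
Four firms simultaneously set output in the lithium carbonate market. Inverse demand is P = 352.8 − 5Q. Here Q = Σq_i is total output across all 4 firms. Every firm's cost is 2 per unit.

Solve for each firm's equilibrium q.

14.032

A representative firm's profit is π_i = q_i(352.8 − 5Q) − 2q_i, with Q = q_i + Σ_{j≠i} q_j.
First-order condition: 350.8 − 10q_i − 5Σ_{j≠i} q_j = 0.
In a symmetric equilibrium every firm chooses the same q, so Σ_{j≠i} q_j = 3q. The condition becomes 350.8 − 25q = 0, giving q = 350.8/25 = 14.032.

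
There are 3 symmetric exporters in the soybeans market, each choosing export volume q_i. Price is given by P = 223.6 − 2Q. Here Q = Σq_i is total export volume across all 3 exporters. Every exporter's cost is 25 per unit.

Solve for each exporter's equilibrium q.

A representative exporter's profit is π_i = q_i(223.6 − 2Q) − 25q_i, with Q = q_i + Σ_{j≠i} q_j.
First-order condition: 198.6 − 4q_i − 2Σ_{j≠i} q_j = 0.
Imposing symmetry (q_j = q for all j) turns Σ_{j≠i} q_j into 2q, so 198.6 = 8q and q = 24.825.

24.825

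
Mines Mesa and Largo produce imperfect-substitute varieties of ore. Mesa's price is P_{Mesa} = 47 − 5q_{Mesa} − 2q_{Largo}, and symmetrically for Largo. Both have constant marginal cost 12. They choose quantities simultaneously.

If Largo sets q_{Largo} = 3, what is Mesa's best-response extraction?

2.9

Mine Mesa's profit: π = q_{Mesa}(47 − 5q_{Mesa} − 2q_{Largo}) − 12q_{Mesa}.
∂π/∂q_{Mesa} = 35 − 10q_{Mesa} − 2q_{Largo} = 0 ⇒ q_{Mesa} = 3.5 − 0.2q_{Largo}.
At q_{Largo} = 3: q_{Mesa} = 3.5 − 0.2·3 = 2.9.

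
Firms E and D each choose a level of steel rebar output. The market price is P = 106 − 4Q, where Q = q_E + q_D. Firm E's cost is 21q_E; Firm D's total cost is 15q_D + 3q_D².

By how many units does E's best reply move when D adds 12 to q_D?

Firm E's profit: π = q_E(106 − 4(q_E + q_D)) − 21q_E.
∂π/∂q_E = 85 − 8q_E − 4q_D = 0, so q_E = 10.625 − 0.5q_D.
The reaction-function slope is −0.5, so a 12-unit rise in q_D moves q_E by −0.5 × 12 = −6. E's best response falls — the actions are strategic substitutes.

-6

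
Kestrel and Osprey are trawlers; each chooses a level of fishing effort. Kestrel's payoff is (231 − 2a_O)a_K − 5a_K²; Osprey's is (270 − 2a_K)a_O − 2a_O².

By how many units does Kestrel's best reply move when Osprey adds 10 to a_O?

-2

Expanding Kestrel's payoff: 231a_K − 2a_Oa_K − 5a_K².
∂π/∂a_K = 231 − 2a_O − 10a_K = 0, so a_K = 23.1 − 0.2a_O.
The reaction-function slope is −0.2, so a 10-unit rise in a_O moves a_K by −0.2 × 10 = −2. Kestrel's best response falls — the actions are strategic substitutes.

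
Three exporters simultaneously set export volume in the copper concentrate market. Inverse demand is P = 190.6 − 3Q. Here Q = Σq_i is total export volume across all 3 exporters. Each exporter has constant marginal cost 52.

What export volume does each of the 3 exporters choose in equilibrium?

11.55

A representative exporter's profit is π_i = q_i(190.6 − 3Q) − 52q_i, with Q = q_i + Σ_{j≠i} q_j.
First-order condition: 138.6 − 6q_i − 3Σ_{j≠i} q_j = 0.
With identical exporters, set every q_j = q: then 138.6 − 6q − 6q = 0, i.e. q = 138.6/12 = 11.55.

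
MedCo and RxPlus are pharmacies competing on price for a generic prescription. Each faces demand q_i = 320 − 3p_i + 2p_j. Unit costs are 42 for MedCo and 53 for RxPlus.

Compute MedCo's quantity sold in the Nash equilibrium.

214.6875

MedCo's profit: π = (p_{MedCo} − 42)(320 − 3p_{MedCo} + 2p_{RxPlus}).
∂π/∂p_{MedCo} = 446 − 6p_{MedCo} + 2p_{RxPlus} = 0 ⇒ p_{MedCo} = 223/3 + (1/3)p_{RxPlus}.
Similarly p_{RxPlus} = 479/6 + (1/3)p_{MedCo}.
Substituting the second reaction function into the first: p_{MedCo} = 223/3 + (1/3)(479/6 + (1/3)p_{MedCo}), which gives (8/9)p_{MedCo} = 1817/18 ⇒ p_{MedCo} = 113.5625.
Then p_{RxPlus} = 479/6 + (1/3)·113.5625 = 117.6875.
q_{MedCo} = 320 − 3·113.5625 + 2·117.6875 = 214.6875.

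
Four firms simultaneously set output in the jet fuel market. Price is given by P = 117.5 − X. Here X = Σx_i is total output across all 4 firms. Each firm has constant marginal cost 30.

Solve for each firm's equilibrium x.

A representative firm's profit is π_i = x_i(117.5 − X) − 30x_i, with X = x_i + Σ_{j≠i} x_j.
First-order condition: 87.5 − 2x_i − Σ_{j≠i} x_j = 0.
With identical firms, set every x_j = x: then 87.5 − 2x − 3x = 0, i.e. x = 87.5/5 = 17.5.

17.5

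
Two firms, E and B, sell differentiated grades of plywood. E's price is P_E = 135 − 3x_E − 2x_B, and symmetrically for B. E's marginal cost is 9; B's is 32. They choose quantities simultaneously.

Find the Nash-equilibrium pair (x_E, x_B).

Firm E's profit: π = x_E(135 − 3x_E − 2x_B) − 9x_E.
∂π/∂x_E = 126 − 6x_E − 2x_B = 0 ⇒ x_E = 21 − (1/3)x_B.
Similarly x_B = 103/6 − (1/3)x_E.
Plugging x_B into E's best response: x_E = 21 − (1/3)(103/6 − (1/3)x_E) ⇒ (8/9)x_E = 275/18, so x_E = 17.1875.
Then x_B = 103/6 − (1/3)·17.1875 = 11.4375.

17.1875, 11.4375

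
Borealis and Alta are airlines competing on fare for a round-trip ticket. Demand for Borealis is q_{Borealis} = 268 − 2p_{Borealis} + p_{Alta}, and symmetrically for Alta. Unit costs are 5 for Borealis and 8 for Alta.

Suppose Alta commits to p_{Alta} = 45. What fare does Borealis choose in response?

80.75

Borealis's profit: π = (p_{Borealis} − 5)(268 − 2p_{Borealis} + p_{Alta}).
∂π/∂p_{Borealis} = 278 − 4p_{Borealis} + p_{Alta} = 0 ⇒ p_{Borealis} = 69.5 + 0.25p_{Alta}.
At p_{Alta} = 45: p_{Borealis} = 69.5 + 0.25·45 = 80.75.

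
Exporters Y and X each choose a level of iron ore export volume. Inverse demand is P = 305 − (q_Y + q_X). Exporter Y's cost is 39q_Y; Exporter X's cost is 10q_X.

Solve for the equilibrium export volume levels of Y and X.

79, 108

Exporter Y's profit: π = q_Y(305 − (q_Y + q_X)) − 39q_Y.
∂π/∂q_Y = 266 − 2q_Y − q_X = 0, so q_Y = 133 − 0.5q_X.
By the same steps for X: q_X = 147.5 − 0.5q_Y.
Substituting the second reaction function into the first: q_Y = 133 − 0.5(147.5 − 0.5q_Y), which gives 0.75q_Y = 59.25 ⇒ q_Y = 79.
Then q_X = 147.5 − 0.5·79 = 108.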